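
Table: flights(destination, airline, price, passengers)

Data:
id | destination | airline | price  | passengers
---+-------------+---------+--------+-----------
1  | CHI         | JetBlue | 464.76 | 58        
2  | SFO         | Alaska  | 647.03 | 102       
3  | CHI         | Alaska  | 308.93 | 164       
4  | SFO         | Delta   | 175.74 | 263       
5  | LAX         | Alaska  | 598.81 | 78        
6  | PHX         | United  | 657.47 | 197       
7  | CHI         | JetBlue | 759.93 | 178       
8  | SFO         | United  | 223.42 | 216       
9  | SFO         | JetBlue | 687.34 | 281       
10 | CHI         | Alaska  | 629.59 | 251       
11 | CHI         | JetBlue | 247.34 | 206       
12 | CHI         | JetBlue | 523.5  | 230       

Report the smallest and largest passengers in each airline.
SELECT airline, MIN(passengers), MAX(passengers)
FROM flights
GROUP BY airline

Result:
  Alaska: min=78, max=251
  Delta: min=263, max=263
  JetBlue: min=58, max=281
  United: min=197, max=216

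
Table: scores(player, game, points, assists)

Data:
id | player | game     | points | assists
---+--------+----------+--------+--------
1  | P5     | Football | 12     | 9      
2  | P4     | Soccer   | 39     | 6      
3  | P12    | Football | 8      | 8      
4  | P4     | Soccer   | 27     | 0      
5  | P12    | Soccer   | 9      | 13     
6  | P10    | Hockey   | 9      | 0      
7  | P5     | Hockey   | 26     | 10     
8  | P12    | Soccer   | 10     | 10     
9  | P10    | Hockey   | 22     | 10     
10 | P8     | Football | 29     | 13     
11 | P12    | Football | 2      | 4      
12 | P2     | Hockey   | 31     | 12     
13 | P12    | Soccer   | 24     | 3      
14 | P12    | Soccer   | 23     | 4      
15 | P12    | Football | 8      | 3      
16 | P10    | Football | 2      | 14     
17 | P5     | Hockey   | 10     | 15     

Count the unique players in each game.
SELECT game, COUNT(DISTINCT player)
FROM scores
GROUP BY game

Result:
  Football: 4 distinct
  Hockey: 3 distinct
  Soccer: 2 distinct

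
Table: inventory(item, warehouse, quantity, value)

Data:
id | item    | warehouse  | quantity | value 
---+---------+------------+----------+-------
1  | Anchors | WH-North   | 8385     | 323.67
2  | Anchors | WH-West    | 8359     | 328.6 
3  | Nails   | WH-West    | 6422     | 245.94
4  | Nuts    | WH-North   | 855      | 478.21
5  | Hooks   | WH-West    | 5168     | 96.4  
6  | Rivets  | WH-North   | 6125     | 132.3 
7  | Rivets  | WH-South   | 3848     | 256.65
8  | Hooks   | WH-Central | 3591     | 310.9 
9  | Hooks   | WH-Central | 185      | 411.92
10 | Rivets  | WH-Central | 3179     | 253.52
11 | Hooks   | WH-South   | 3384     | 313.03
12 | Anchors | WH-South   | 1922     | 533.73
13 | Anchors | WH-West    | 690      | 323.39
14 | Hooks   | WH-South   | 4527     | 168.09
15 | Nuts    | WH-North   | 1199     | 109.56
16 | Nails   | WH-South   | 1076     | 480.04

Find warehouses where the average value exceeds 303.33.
SELECT warehouse, AVG(value)
FROM inventory
GROUP BY warehouse
HAVING AVG(value) > 303.33

Result:
  WH-Central: avg=325.45
  WH-South: avg=350.31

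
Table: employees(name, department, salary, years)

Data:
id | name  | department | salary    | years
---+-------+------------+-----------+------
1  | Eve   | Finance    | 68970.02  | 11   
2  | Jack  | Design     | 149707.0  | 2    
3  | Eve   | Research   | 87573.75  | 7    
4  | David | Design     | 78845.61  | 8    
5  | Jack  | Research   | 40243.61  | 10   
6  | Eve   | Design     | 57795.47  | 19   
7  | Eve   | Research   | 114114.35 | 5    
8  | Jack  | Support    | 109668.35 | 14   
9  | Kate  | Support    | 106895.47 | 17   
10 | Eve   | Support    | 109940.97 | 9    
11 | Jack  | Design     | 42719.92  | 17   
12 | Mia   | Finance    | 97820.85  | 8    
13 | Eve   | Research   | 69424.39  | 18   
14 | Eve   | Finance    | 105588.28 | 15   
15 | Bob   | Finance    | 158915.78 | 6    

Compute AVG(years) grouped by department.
SELECT department, AVG(years) as result
FROM employees
GROUP BY department

Result:
  Design: 11.50
  Finance: 10.00
  Research: 10.00
  Support: 13.33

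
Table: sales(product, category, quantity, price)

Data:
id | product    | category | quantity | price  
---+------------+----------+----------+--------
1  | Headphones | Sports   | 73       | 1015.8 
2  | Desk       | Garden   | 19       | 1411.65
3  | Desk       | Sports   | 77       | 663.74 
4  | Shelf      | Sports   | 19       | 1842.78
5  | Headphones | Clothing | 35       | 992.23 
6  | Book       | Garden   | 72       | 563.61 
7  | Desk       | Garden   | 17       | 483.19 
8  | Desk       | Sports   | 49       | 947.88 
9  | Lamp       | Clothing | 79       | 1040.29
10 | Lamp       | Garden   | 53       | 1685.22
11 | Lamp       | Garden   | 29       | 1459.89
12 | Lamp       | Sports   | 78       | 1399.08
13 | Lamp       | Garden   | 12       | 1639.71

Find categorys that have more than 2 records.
SELECT category, COUNT(*) as cnt
FROM sales
GROUP BY category
HAVING COUNT(*) > 2

Result:
  Garden: 6
  Sports: 5

Note: HAVING filters groups after aggregation, WHERE filters rows before.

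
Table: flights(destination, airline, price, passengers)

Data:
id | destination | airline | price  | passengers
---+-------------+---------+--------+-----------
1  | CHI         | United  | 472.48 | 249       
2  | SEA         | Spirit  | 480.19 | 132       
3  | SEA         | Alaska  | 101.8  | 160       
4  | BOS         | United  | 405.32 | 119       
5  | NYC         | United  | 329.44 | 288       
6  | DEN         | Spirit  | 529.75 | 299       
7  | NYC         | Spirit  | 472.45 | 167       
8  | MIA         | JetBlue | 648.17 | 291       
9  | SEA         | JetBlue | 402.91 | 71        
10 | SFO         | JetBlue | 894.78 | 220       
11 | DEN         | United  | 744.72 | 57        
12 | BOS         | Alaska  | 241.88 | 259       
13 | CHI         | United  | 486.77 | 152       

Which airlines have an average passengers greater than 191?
SELECT airline, AVG(passengers)
FROM flights
GROUP BY airline
HAVING AVG(passengers) > 191

Result:
  Alaska: avg=209.50
  JetBlue: avg=194.00
  Spirit: avg=199.33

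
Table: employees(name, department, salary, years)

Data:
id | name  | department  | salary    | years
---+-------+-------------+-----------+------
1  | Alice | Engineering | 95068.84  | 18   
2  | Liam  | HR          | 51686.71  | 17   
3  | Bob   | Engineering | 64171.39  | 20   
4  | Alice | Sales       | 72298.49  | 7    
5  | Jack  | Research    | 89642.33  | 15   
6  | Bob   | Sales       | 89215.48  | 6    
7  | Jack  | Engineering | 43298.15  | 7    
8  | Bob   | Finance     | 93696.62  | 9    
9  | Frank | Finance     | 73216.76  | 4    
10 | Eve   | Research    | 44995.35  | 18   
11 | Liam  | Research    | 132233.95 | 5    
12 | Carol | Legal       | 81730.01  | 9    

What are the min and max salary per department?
SELECT department, MIN(salary), MAX(salary)
FROM employees
GROUP BY department

Result:
  Engineering: min=43298.15, max=95068.84
  Finance: min=73216.76, max=93696.62
  HR: min=51686.71, max=51686.71
  Legal: min=81730.01, max=81730.01
  Research: min=44995.35, max=132233.95
  Sales: min=72298.49, max=89215.48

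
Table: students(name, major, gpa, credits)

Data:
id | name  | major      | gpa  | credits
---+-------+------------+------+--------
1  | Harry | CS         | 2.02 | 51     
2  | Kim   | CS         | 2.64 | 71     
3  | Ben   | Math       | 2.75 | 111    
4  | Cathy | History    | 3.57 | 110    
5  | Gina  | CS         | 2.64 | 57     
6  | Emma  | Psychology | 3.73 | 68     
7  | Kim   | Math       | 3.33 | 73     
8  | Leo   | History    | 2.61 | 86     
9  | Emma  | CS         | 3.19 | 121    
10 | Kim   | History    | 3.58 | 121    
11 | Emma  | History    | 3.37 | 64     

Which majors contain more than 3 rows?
SELECT major, COUNT(*) as cnt
FROM students
GROUP BY major
HAVING COUNT(*) > 3

Result:
  CS: 4
  History: 4

Note: HAVING filters groups after aggregation, WHERE filters rows before.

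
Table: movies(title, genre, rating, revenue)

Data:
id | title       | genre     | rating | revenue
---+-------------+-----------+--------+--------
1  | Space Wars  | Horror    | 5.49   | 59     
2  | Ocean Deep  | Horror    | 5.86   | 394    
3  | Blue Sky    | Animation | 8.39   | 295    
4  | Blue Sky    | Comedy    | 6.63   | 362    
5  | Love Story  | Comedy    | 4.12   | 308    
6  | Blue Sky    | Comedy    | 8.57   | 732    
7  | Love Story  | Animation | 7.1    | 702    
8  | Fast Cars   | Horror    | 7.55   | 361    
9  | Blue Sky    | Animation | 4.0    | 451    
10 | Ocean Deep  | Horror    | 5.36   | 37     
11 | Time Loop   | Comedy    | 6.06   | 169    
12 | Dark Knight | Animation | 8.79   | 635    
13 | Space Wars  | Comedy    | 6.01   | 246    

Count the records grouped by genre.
SELECT genre, COUNT(*) as count
FROM movies
GROUP BY genre

Result:
  Animation: 4
  Comedy: 5
  Horror: 4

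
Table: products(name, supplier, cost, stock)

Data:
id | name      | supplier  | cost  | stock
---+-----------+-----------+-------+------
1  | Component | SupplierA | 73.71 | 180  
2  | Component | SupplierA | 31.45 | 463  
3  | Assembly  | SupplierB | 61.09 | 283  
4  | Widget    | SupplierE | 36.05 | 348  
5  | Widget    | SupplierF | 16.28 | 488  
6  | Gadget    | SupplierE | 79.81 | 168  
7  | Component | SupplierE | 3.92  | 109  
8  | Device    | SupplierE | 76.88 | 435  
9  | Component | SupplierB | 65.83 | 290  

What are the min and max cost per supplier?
SELECT supplier, MIN(cost), MAX(cost)
FROM products
GROUP BY supplier

Result:
  SupplierA: min=31.45, max=73.71
  SupplierB: min=61.09, max=65.83
  SupplierE: min=3.92, max=79.81
  SupplierF: min=16.28, max=16.28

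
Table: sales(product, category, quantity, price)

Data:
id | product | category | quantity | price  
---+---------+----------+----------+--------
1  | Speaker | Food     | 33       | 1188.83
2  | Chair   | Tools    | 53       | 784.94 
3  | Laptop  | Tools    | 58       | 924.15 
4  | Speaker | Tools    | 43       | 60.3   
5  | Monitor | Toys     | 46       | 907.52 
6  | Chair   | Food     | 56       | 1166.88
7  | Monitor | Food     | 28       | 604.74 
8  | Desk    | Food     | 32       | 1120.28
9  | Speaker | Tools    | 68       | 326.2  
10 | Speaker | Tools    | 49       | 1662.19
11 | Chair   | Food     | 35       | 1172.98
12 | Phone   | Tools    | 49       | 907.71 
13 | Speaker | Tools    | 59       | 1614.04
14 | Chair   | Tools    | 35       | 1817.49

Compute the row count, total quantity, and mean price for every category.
SELECT category,
       COUNT(*) as cnt,
       SUM(quantity) as total_quantity,
       AVG(price) as avg_price
FROM sales
GROUP BY category

Result:
  Food: 5 records, 184 total quantity, 1050.74 avg price
  Tools: 8 records, 414 total quantity, 1012.13 avg price
  Toys: 1 records, 46 total quantity, 907.52 avg price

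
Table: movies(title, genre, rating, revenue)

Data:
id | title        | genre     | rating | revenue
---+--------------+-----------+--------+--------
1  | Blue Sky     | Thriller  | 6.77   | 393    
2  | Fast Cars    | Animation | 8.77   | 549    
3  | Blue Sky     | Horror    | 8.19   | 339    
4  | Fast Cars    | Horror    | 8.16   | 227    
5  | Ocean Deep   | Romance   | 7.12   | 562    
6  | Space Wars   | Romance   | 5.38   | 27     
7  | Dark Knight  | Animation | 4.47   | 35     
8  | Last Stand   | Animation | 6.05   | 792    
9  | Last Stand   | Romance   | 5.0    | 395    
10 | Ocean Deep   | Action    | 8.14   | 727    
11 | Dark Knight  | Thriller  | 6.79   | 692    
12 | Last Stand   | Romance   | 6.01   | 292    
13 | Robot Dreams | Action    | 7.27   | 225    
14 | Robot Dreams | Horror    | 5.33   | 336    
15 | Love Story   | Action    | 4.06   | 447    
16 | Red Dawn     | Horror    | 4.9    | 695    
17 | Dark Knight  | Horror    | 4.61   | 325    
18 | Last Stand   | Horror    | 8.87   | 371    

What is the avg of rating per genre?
SELECT genre, AVG(rating) as result
FROM movies
GROUP BY genre

Result:
  Action: 6.49
  Animation: 6.43
  Horror: 6.68
  Romance: 5.88
  Thriller: 6.78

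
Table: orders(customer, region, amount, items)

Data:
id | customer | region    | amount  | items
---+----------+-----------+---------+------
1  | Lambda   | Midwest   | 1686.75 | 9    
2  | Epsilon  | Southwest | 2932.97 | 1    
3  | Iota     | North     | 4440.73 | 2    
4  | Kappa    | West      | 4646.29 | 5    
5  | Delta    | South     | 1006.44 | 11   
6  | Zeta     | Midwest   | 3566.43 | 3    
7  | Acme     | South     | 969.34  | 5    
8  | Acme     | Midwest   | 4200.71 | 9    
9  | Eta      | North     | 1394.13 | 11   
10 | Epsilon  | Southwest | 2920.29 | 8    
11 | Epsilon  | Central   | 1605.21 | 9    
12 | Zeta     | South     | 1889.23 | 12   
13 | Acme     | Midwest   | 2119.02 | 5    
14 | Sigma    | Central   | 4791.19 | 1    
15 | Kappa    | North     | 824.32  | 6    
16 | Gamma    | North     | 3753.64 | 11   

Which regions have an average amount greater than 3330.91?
SELECT region, AVG(amount)
FROM orders
GROUP BY region
HAVING AVG(amount) > 3330.91

Result:
  West: avg=4646.29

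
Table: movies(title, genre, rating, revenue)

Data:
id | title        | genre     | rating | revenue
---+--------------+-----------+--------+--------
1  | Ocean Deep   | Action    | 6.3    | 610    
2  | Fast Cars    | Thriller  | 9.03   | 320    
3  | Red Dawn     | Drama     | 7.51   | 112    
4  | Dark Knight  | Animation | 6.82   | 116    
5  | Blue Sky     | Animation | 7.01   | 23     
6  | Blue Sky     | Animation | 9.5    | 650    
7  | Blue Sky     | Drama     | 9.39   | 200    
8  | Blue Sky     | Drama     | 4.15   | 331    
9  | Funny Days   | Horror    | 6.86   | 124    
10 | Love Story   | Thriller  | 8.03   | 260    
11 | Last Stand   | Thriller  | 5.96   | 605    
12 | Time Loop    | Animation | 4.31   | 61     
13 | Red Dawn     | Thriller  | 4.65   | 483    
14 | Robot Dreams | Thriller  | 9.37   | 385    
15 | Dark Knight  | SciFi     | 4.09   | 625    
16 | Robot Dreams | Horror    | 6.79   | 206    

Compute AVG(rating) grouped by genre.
SELECT genre, AVG(rating) as result
FROM movies
GROUP BY genre

Result:
  Action: 6.30
  Animation: 6.91
  Drama: 7.02
  Horror: 6.83
  SciFi: 4.09
  Thriller: 7.41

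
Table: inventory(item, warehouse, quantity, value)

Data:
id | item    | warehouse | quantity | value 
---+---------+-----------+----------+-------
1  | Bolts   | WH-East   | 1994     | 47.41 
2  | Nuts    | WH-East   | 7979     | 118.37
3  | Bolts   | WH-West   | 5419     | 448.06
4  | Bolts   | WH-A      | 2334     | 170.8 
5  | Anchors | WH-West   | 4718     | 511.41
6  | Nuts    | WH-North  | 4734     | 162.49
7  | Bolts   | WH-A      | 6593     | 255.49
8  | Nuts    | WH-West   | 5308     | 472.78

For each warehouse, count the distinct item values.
SELECT warehouse, COUNT(DISTINCT item)
FROM inventory
GROUP BY warehouse

Result:
  WH-A: 1 distinct
  WH-East: 2 distinct
  WH-North: 1 distinct
  WH-West: 3 distinct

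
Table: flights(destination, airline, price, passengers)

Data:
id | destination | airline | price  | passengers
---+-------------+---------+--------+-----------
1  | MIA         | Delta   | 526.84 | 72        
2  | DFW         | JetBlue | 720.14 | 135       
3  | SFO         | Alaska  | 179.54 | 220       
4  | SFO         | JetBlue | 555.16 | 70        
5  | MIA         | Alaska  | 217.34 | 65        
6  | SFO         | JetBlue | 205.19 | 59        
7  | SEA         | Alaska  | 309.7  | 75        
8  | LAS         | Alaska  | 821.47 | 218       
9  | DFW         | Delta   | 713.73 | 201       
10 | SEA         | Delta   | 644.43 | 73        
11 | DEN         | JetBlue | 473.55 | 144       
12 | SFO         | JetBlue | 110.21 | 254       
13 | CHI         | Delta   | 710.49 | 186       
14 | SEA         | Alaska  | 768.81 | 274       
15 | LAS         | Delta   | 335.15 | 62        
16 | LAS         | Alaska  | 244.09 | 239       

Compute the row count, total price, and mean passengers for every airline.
SELECT airline,
       COUNT(*) as cnt,
       SUM(price) as total_price,
       AVG(passengers) as avg_passengers
FROM flights
GROUP BY airline

Result:
  Alaska: 6 records, 2540.95 total price, 181.83 avg passengers
  Delta: 5 records, 2930.64 total price, 118.80 avg passengers
  JetBlue: 5 records, 2064.25 total price, 132.40 avg passengers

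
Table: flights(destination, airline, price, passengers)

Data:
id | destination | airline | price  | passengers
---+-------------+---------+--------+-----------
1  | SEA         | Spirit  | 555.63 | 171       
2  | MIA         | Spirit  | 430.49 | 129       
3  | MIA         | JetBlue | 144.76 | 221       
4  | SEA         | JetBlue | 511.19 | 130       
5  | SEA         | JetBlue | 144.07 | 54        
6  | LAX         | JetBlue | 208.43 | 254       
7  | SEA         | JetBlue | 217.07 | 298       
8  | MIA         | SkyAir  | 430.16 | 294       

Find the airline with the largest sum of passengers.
SELECT airline, SUM(passengers) as val
FROM flights
GROUP BY airline
ORDER BY val DESC
LIMIT 1

Result: JetBlue with sum(passengers) = 957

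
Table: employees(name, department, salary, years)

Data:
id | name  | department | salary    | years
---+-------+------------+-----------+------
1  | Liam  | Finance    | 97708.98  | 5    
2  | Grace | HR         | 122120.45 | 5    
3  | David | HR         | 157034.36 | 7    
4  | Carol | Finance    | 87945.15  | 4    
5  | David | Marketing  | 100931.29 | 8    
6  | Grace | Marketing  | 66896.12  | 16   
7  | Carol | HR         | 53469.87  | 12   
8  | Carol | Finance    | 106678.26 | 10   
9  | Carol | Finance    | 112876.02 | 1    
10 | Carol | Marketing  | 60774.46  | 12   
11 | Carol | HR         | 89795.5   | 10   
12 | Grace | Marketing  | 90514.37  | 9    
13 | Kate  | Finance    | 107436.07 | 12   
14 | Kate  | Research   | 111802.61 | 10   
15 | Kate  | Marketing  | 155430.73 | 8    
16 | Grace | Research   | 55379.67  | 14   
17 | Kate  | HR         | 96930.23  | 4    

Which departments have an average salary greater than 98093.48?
SELECT department, AVG(salary)
FROM employees
GROUP BY department
HAVING AVG(salary) > 98093.48

Result:
  Finance: avg=102528.90
  HR: avg=103870.08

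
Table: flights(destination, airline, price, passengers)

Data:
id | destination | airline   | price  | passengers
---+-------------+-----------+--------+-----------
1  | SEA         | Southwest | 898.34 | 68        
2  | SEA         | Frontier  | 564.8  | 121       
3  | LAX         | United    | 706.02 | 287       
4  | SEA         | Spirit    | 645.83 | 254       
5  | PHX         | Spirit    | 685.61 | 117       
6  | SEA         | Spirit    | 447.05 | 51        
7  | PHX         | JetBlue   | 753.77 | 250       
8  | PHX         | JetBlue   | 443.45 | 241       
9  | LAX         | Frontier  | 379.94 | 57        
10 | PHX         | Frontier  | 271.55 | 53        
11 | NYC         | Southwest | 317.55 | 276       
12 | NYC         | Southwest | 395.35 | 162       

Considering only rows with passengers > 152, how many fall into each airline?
SELECT airline, COUNT(*)
FROM flights
WHERE passengers > 152
GROUP BY airline

Note: WHERE filters rows before grouping.

Result:
  JetBlue: 2
  Southwest: 2
  Spirit: 1
  United: 1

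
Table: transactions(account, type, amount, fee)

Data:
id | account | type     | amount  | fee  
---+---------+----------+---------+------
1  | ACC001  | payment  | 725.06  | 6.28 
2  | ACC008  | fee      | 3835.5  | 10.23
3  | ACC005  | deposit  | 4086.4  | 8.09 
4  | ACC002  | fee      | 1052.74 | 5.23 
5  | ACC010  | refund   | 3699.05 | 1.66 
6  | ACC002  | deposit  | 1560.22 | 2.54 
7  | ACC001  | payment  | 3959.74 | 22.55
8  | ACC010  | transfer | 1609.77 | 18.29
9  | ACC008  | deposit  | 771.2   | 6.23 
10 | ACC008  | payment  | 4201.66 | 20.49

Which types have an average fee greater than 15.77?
SELECT type, AVG(fee)
FROM transactions
GROUP BY type
HAVING AVG(fee) > 15.77

Result:
  payment: avg=16.44
  transfer: avg=18.29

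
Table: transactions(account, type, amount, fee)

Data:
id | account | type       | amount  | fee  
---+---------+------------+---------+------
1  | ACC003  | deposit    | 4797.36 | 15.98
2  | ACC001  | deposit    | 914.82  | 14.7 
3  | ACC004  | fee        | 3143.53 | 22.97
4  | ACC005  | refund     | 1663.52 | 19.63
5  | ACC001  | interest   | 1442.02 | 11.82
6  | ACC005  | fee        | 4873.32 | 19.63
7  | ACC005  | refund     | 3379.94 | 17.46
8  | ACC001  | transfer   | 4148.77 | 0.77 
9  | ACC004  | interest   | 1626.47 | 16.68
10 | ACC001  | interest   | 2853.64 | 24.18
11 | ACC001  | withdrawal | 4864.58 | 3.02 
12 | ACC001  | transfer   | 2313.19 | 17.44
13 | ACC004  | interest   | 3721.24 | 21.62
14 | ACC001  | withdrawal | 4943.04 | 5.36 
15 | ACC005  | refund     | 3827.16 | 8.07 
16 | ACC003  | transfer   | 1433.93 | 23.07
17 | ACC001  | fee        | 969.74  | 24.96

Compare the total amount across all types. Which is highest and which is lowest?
SELECT type, SUM(amount)
FROM transactions
GROUP BY type
ORDER BY SUM(amount)

All groups:
  deposit: 5712.18
  transfer: 7895.89
  refund: 8870.62
  fee: 8986.59
  interest: 9643.37
  withdrawal: 9807.62

Highest: withdrawal (9807.62)
Lowest: deposit (5712.18)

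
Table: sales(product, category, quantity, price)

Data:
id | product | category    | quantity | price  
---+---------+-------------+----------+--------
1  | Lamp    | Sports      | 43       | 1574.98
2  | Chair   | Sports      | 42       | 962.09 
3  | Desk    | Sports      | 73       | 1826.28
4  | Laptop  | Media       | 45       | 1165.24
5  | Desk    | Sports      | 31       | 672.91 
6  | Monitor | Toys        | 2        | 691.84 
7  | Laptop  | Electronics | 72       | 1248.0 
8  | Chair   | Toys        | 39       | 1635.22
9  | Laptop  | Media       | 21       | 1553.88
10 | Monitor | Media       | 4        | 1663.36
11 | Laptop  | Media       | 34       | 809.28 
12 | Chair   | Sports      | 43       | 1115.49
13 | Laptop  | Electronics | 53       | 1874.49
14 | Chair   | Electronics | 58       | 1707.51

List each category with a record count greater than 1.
SELECT category, COUNT(*) as cnt
FROM sales
GROUP BY category
HAVING COUNT(*) > 1

Result:
  Electronics: 3
  Media: 4
  Sports: 5
  Toys: 2

Note: HAVING filters groups after aggregation, WHERE filters rows before.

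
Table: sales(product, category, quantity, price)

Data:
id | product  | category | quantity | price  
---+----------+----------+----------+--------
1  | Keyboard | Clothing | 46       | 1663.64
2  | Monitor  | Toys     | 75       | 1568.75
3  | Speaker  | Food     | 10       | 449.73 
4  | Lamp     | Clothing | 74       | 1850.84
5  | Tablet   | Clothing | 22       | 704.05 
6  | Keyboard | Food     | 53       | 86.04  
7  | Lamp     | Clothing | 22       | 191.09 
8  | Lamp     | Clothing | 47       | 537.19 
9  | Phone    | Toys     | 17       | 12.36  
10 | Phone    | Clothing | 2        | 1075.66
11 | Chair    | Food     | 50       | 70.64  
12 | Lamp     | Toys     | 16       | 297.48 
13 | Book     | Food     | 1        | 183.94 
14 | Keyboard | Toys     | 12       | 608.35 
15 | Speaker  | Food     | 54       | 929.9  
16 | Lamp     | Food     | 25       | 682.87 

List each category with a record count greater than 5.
SELECT category, COUNT(*) as cnt
FROM sales
GROUP BY category
HAVING COUNT(*) > 5

Result:
  Clothing: 6
  Food: 6

Note: HAVING filters groups after aggregation, WHERE filters rows before.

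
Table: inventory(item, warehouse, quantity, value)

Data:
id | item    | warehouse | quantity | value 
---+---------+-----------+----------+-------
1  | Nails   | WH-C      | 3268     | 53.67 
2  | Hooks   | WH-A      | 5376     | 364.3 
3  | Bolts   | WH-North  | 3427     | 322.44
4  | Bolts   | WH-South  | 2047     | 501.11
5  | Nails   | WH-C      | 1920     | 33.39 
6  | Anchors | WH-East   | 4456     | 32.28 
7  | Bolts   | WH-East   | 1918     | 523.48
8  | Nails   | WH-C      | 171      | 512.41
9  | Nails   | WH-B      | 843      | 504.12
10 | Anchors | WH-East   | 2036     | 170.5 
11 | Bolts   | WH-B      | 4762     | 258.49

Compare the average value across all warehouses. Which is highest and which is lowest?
SELECT warehouse, AVG(value)
FROM inventory
GROUP BY warehouse
ORDER BY AVG(value)

All groups:
  WH-C: 199.82
  WH-East: 242.09
  WH-North: 322.44
  WH-A: 364.30
  WH-B: 381.31
  WH-South: 501.11

Highest: WH-South (501.11)
Lowest: WH-C (199.82)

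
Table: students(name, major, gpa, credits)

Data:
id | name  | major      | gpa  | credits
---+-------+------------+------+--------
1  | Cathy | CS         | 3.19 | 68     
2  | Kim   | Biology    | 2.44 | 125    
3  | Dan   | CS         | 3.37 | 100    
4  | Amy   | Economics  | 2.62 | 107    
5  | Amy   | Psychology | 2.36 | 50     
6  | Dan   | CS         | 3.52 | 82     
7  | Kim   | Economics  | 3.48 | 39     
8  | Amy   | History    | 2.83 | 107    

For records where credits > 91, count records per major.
SELECT major, COUNT(*)
FROM students
WHERE credits > 91
GROUP BY major

Note: WHERE filters rows before grouping.

Result:
  Biology: 1
  CS: 1
  Economics: 1
  History: 1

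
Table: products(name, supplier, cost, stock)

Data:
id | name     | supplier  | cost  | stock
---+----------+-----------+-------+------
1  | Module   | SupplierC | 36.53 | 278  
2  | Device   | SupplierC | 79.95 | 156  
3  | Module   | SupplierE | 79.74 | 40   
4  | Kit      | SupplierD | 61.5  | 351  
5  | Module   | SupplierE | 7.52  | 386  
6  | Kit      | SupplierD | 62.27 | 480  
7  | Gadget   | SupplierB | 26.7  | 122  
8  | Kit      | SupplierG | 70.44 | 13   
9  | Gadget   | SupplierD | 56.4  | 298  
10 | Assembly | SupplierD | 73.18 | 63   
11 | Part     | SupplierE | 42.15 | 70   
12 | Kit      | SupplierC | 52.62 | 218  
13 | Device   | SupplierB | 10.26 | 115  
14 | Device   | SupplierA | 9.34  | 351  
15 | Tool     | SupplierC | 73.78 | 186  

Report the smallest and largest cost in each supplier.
SELECT supplier, MIN(cost), MAX(cost)
FROM products
GROUP BY supplier

Result:
  SupplierA: min=9.34, max=9.34
  SupplierB: min=10.26, max=26.70
  SupplierC: min=36.53, max=79.95
  SupplierD: min=56.40, max=73.18
  SupplierE: min=7.52, max=79.74
  SupplierG: min=70.44, max=70.44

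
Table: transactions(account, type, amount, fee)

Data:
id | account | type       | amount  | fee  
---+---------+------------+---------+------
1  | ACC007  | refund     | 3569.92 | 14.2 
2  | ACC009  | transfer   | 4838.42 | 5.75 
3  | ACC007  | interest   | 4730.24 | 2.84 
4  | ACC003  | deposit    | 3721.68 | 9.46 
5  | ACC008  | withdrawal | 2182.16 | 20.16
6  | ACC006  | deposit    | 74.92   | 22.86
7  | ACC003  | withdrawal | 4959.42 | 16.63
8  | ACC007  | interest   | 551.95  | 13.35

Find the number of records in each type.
SELECT type, COUNT(*) as count
FROM transactions
GROUP BY type

Result:
  deposit: 2
  interest: 2
  refund: 1
  transfer: 1
  withdrawal: 2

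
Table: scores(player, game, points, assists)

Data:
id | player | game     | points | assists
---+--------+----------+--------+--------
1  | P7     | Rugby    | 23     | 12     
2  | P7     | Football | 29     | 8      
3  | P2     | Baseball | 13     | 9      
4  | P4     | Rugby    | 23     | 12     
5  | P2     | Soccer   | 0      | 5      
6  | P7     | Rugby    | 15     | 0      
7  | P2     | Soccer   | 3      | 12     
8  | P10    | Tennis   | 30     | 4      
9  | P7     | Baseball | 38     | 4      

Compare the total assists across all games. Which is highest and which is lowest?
SELECT game, SUM(assists)
FROM scores
GROUP BY game
ORDER BY SUM(assists)

All groups:
  Tennis: 4
  Football: 8
  Baseball: 13
  Soccer: 17
  Rugby: 24

Highest: Rugby (24)
Lowest: Tennis (4)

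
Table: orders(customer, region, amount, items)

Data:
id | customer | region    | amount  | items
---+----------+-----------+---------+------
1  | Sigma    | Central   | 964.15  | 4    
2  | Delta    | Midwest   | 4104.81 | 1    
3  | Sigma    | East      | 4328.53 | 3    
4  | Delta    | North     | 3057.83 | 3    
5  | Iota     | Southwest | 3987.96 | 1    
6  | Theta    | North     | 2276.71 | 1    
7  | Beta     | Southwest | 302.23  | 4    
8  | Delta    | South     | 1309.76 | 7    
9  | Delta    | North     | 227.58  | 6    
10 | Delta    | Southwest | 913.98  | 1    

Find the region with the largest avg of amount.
SELECT region, AVG(amount) as val
FROM orders
GROUP BY region
ORDER BY val DESC
LIMIT 1

Result: East with avg(amount) = 4328.53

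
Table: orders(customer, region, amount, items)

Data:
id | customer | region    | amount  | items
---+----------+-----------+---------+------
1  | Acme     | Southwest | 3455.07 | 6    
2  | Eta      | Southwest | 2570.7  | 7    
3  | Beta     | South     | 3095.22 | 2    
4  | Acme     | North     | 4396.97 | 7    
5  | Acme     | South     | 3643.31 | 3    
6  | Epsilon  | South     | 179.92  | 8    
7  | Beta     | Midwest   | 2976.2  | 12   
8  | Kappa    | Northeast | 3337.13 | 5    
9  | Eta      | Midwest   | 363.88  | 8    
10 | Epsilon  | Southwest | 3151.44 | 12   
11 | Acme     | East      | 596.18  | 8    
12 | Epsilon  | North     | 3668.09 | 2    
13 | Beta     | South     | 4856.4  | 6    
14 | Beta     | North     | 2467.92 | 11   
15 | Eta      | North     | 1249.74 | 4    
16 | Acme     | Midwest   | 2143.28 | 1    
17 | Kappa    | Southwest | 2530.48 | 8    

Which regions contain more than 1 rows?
SELECT region, COUNT(*) as cnt
FROM orders
GROUP BY region
HAVING COUNT(*) > 1

Result:
  Midwest: 3
  North: 4
  South: 4
  Southwest: 4

Note: HAVING filters groups after aggregation, WHERE filters rows before.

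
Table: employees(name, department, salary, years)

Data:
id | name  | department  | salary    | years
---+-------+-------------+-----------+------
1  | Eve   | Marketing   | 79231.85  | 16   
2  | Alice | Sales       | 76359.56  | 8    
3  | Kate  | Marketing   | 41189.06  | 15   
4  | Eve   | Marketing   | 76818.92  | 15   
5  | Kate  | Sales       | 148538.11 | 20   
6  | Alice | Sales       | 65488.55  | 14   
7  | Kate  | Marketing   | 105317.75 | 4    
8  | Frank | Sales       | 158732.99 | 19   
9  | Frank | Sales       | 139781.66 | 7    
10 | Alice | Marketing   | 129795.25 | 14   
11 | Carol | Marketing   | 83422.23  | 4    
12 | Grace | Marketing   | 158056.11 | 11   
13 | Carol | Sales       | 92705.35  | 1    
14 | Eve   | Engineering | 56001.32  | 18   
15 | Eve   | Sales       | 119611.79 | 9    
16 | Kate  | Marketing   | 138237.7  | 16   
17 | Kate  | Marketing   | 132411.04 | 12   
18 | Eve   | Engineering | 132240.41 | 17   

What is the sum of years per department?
SELECT department, SUM(years) as result
FROM employees
GROUP BY department

Result:
  Engineering: 35
  Marketing: 107
  Sales: 78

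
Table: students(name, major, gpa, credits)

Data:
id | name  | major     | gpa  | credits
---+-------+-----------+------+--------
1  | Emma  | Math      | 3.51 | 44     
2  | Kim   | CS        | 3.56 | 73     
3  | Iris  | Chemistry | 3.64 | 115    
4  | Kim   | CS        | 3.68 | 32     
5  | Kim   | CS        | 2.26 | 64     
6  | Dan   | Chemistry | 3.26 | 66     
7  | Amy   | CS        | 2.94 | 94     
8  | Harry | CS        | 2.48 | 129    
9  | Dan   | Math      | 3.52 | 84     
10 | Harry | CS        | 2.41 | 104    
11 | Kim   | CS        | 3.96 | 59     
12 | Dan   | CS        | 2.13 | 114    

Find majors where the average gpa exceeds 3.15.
SELECT major, AVG(gpa)
FROM students
GROUP BY major
HAVING AVG(gpa) > 3.15

Result:
  Chemistry: avg=3.45
  Math: avg=3.52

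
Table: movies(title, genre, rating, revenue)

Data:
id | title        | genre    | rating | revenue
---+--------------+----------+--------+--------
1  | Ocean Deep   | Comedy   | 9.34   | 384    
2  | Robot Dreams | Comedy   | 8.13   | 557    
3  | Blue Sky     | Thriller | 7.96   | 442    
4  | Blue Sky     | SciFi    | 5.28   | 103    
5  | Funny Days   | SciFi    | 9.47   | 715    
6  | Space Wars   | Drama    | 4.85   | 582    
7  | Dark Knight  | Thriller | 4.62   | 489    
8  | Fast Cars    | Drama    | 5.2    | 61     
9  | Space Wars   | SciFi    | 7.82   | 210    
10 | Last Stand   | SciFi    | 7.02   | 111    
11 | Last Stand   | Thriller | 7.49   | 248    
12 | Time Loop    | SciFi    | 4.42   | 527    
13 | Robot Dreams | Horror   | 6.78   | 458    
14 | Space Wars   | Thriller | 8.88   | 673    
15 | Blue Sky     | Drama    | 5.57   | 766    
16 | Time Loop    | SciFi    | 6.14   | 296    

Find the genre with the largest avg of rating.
SELECT genre, AVG(rating) as val
FROM movies
GROUP BY genre
ORDER BY val DESC
LIMIT 1

Result: Comedy with avg(rating) = 8.74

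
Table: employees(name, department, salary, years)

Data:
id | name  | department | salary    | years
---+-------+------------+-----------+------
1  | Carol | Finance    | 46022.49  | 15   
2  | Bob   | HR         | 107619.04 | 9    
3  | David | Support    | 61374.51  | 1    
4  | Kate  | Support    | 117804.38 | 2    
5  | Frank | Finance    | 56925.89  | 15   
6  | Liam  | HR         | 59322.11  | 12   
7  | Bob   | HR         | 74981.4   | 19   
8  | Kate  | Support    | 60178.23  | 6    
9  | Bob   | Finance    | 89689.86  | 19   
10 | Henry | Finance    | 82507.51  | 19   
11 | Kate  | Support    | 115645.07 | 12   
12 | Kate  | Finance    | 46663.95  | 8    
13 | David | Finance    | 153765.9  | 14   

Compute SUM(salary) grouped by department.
SELECT department, SUM(salary) as result
FROM employees
GROUP BY department

Result:
  Finance: 475575.60
  HR: 241922.55
  Support: 355002.19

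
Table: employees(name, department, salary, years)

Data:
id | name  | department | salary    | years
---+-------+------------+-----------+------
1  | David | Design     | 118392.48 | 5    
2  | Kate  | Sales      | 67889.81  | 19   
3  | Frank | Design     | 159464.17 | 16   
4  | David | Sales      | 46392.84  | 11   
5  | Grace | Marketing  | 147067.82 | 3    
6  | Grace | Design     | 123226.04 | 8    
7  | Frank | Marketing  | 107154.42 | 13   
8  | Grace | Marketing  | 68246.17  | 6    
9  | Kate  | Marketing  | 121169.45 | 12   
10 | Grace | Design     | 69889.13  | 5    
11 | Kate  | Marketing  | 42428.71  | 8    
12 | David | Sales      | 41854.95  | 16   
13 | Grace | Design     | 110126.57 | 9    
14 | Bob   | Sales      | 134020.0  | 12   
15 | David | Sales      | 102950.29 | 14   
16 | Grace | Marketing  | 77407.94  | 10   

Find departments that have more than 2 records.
SELECT department, COUNT(*) as cnt
FROM employees
GROUP BY department
HAVING COUNT(*) > 2

Result:
  Design: 5
  Marketing: 6
  Sales: 5

Note: HAVING filters groups after aggregation, WHERE filters rows before.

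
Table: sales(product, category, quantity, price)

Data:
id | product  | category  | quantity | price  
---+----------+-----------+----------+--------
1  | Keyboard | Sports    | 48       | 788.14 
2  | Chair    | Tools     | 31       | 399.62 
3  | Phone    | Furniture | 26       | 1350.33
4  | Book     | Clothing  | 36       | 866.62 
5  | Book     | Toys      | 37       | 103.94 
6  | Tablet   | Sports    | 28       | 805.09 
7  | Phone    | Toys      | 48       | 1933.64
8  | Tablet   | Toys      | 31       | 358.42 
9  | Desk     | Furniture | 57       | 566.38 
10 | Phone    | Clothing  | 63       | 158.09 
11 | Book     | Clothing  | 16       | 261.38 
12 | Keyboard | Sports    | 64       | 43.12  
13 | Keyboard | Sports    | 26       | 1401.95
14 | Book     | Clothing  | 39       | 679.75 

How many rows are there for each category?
SELECT category, COUNT(*) as count
FROM sales
GROUP BY category

Result:
  Clothing: 4
  Furniture: 2
  Sports: 4
  Tools: 1
  Toys: 3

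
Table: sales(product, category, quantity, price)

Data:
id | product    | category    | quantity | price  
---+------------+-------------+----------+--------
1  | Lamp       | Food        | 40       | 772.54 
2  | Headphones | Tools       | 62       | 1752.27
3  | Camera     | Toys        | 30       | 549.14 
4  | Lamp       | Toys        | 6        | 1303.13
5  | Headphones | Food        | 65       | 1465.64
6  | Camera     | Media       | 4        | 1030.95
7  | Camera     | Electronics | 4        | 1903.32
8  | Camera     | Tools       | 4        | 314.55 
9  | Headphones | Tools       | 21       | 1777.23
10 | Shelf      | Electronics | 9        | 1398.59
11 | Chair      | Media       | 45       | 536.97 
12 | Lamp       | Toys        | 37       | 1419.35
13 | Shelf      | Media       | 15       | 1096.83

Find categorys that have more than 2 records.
SELECT category, COUNT(*) as cnt
FROM sales
GROUP BY category
HAVING COUNT(*) > 2

Result:
  Media: 3
  Tools: 3
  Toys: 3

Note: HAVING filters groups after aggregation, WHERE filters rows before.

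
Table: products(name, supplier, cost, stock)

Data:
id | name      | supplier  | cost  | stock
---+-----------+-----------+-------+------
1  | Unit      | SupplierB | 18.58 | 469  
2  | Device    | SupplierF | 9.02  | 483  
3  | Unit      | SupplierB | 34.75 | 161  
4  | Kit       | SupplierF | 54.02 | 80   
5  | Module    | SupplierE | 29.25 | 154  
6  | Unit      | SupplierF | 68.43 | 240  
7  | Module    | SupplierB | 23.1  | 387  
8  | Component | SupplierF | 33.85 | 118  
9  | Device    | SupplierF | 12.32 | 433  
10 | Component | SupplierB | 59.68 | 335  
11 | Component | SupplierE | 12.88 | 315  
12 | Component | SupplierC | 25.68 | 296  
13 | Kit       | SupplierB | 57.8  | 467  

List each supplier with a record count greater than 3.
SELECT supplier, COUNT(*) as cnt
FROM products
GROUP BY supplier
HAVING COUNT(*) > 3

Result:
  SupplierB: 5
  SupplierF: 5

Note: HAVING filters groups after aggregation, WHERE filters rows before.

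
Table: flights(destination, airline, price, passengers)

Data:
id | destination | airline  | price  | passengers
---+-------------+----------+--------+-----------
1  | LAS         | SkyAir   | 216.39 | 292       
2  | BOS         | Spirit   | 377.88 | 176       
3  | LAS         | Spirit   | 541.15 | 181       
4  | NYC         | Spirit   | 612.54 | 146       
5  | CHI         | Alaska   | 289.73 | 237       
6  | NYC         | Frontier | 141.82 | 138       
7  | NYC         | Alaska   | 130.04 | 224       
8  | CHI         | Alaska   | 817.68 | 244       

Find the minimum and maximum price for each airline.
SELECT airline, MIN(price), MAX(price)
FROM flights
GROUP BY airline

Result:
  Alaska: min=130.04, max=817.68
  Frontier: min=141.82, max=141.82
  SkyAir: min=216.39, max=216.39
  Spirit: min=377.88, max=612.54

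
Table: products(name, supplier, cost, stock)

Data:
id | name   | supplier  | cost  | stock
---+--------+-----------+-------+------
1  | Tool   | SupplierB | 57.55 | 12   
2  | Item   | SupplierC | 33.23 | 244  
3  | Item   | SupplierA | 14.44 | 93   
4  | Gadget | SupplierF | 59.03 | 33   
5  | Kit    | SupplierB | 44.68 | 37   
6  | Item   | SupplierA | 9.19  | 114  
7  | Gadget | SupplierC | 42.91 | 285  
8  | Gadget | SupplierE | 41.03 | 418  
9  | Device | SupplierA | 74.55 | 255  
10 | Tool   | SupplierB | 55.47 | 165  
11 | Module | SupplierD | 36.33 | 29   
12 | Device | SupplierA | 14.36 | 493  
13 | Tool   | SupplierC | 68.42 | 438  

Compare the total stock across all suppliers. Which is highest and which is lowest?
SELECT supplier, SUM(stock)
FROM products
GROUP BY supplier
ORDER BY SUM(stock)

All groups:
  SupplierD: 29
  SupplierF: 33
  SupplierB: 214
  SupplierE: 418
  SupplierA: 955
  SupplierC: 967

Highest: SupplierC (967)
Lowest: SupplierD (29)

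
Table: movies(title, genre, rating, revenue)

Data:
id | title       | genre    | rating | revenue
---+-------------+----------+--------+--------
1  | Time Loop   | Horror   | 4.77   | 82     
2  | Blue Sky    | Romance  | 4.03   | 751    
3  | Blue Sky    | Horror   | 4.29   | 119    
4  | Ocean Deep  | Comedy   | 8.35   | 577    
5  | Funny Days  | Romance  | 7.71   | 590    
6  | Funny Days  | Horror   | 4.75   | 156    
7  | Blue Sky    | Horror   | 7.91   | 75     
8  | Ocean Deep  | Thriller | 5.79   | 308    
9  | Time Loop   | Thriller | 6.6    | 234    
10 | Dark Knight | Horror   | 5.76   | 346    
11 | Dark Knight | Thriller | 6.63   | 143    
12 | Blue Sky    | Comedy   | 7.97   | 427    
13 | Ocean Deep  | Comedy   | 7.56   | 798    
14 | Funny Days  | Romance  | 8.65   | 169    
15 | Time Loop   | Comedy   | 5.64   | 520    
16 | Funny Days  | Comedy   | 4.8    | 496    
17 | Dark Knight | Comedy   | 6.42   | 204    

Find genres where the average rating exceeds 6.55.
SELECT genre, AVG(rating)
FROM movies
GROUP BY genre
HAVING AVG(rating) > 6.55

Result:
  Comedy: avg=6.79
  Romance: avg=6.80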